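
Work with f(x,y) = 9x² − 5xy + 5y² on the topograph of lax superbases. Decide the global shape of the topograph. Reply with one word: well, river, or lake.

D = b²−4ac = (-5)² − 4·9·5 = -155
D < 0 ⇒ definite ⇒ every region one sign ⇒ single well

well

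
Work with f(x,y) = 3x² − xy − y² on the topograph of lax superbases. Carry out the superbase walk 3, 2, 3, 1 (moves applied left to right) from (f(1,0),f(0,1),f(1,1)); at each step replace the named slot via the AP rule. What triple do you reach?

start (3,-1,1) = (f(1,0),f(0,1),f(1,1))
replace slot 3: 2·(3+(-1)) − 1 = 3 → (3,-1,3)
replace slot 2: 2·(3+3) − (-1) = 13 → (3,13,3)
replace slot 3: 2·(3+13) − 3 = 29 → (3,13,29)
replace slot 1: 2·(13+29) − 3 = 81 → (81,13,29)

81,13,29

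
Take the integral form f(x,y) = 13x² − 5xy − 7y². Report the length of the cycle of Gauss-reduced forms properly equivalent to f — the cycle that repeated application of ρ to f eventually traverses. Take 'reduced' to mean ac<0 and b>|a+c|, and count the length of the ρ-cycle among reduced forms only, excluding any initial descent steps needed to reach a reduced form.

D = 389, ⌊√D⌋ = 19
descent: ρ → (-7,19,1)  [lands on river]
river: ρ → (1,19,-7)
river: ρ → (-7,9,11)
river: ρ → (11,13,-5)
river: ρ → (-5,17,5)
river: ρ → (5,13,-11)
river: ρ → (-11,9,7)
river: ρ → (7,19,-1)
river: ρ → (-1,19,7)
river: ρ → (7,9,-11)
river: ρ → (-11,13,5)
river: ρ → (5,17,-5)
river: ρ → (-5,13,11)
river: ρ → (11,9,-7)
ρ-cycle length = 14 (tail of 1 descent step not counted)

14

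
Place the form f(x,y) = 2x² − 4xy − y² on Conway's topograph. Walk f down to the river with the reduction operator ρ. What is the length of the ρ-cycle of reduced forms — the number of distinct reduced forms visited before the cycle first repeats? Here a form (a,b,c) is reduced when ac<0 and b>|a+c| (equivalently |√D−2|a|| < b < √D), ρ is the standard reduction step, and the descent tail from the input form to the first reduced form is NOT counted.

D = 24, ⌊√D⌋ = 4
descent: ρ → (-1,4,2)  [lands on river]
river: ρ → (2,4,-1)
ρ-cycle length = 2 (tail of 1 descent step not counted)

2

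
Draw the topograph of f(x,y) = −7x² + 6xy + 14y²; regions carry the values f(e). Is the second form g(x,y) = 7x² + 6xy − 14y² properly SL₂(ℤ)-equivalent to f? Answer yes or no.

D₁ = 428, D₂ = 428
river cycle of f (length 6): (-7, 20, 1), (1, 20, -7), (-7, 8, 13), (13, 18, -2), (-2, 18, 13), (13, 8, -7)
river cycle of g (length 6): (7, 20, -1), (-1, 20, 7), (7, 8, -13), (-13, 18, 2), (2, 18, -13), (-13, 8, 7)
cycles differ ⇒ inequivalent

no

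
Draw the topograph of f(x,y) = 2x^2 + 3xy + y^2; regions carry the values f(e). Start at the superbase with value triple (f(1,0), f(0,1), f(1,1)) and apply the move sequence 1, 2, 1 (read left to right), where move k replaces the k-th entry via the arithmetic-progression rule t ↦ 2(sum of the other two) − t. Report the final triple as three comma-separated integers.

start (2,1,6) = (f(1,0),f(0,1),f(1,1))
replace slot 1: 2·(1+6) − 2 = 12 → (12,1,6)
replace slot 2: 2·(12+6) − 1 = 35 → (12,35,6)
replace slot 1: 2·(35+6) − 12 = 70 → (70,35,6)

70,35,6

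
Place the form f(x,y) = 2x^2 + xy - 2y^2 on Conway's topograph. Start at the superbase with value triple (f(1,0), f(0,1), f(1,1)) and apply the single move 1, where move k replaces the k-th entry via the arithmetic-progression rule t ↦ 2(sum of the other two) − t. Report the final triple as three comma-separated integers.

start (2,-2,1) = (f(1,0),f(0,1),f(1,1))
replace slot 1: 2·((-2)+1) − 2 = -4 → (-4,-2,1)

-4,-2,1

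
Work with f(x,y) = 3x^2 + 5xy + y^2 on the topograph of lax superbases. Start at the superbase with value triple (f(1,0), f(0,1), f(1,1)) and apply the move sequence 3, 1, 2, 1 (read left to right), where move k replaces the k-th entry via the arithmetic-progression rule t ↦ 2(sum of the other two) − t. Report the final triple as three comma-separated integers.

start (3,1,9) = (f(1,0),f(0,1),f(1,1))
replace slot 3: 2·(3+1) − 9 = -1 → (3,1,-1)
replace slot 1: 2·(1+(-1)) − 3 = -3 → (-3,1,-1)
replace slot 2: 2·((-3)+(-1)) − 1 = -9 → (-3,-9,-1)
replace slot 1: 2·((-9)+(-1)) − (-3) = -17 → (-17,-9,-1)

-17,-9,-1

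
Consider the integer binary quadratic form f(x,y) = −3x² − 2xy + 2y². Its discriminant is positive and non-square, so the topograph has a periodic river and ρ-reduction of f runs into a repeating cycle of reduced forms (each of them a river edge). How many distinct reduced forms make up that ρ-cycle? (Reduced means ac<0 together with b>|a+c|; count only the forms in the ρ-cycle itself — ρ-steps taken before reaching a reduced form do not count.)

D = 28, ⌊√D⌋ = 5
descent: ρ → (2,2,-3)  [lands on river]
river: ρ → (-3,4,1)
river: ρ → (1,4,-3)
river: ρ → (-3,2,2)
ρ-cycle length = 4 (tail of 1 descent step not counted)

4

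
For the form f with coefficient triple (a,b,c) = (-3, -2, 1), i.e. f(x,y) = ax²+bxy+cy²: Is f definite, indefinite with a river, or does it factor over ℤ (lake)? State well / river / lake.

D = b²−4ac = (-2)² − 4·(-3)·1 = 16
D = 4² is a perfect square ⇒ form factors over ℤ ⇒ lakes

lake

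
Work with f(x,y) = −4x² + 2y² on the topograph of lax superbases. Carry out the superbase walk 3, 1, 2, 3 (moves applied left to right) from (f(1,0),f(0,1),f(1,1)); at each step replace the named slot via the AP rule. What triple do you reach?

start (-4,2,-2) = (f(1,0),f(0,1),f(1,1))
replace slot 3: 2·((-4)+2) − (-2) = -2 → (-4,2,-2)
replace slot 1: 2·(2+(-2)) − (-4) = 4 → (4,2,-2)
replace slot 2: 2·(4+(-2)) − 2 = 2 → (4,2,-2)
replace slot 3: 2·(4+2) − (-2) = 14 → (4,2,14)

4,2,14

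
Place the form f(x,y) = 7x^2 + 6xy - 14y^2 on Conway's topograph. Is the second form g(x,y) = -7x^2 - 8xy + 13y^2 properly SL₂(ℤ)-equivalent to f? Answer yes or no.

D₁ = 428, D₂ = 428
river cycle of f (length 6): (7, 20, -1), (-1, 20, 7), (7, 8, -13), (-13, 18, 2), (2, 18, -13), (-13, 8, 7)
river cycle of g (length 6): (13, 8, -7), (-7, 20, 1), (1, 20, -7), (-7, 8, 13), (13, 18, -2), (-2, 18, 13)
cycles differ ⇒ inequivalent

no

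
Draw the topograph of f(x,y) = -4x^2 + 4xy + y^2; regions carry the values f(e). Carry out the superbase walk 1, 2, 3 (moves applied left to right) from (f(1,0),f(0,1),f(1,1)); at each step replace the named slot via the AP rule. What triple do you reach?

start (-4,1,1) = (f(1,0),f(0,1),f(1,1))
replace slot 1: 2·(1+1) − (-4) = 8 → (8,1,1)
replace slot 2: 2·(8+1) − 1 = 17 → (8,17,1)
replace slot 3: 2·(8+17) − 1 = 49 → (8,17,49)

8,17,49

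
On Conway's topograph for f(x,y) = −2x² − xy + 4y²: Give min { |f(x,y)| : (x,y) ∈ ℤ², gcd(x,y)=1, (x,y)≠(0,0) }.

descent: ρ → (4,1,-2)
descent: ρ → (-2,3,3)  [lands on river]
river: ρ → (3,3,-2)
river: ρ → (-2,5,1)
river: ρ → (1,5,-2)
closes: descent 2, river 4
min |a| on river = 1

1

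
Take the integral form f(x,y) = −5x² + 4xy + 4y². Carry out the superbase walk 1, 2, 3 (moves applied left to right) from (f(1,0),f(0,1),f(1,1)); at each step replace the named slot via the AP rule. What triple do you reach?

start (-5,4,3) = (f(1,0),f(0,1),f(1,1))
replace slot 1: 2·(4+3) − (-5) = 19 → (19,4,3)
replace slot 2: 2·(19+3) − 4 = 40 → (19,40,3)
replace slot 3: 2·(19+40) − 3 = 115 → (19,40,115)

19,40,115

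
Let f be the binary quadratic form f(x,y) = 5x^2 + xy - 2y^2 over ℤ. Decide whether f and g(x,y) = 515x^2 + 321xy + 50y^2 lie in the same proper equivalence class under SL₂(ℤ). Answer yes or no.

D₁ = 41, D₂ = 41
river cycle of f (length 10): (-2, 3, 4), (4, 5, -1), (-1, 5, 4), (4, 3, -2), (-2, 5, 2), (2, 3, -4), (-4, 5, 1), (1, 5, -4), (-4, 3, 2), (2, 5, -2)
river cycle of g (length 10): (2, 5, -2), (-2, 3, 4), (4, 5, -1), (-1, 5, 4), (4, 3, -2), (-2, 5, 2), (2, 3, -4), (-4, 5, 1), (1, 5, -4), (-4, 3, 2)
cycles coincide ⇒ equivalent

yes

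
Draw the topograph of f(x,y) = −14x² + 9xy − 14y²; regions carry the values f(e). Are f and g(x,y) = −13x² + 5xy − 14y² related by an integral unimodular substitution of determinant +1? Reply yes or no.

D₁ = -703, D₂ = -703
f is negative-definite; reduce −f:
−f: flip: (14,-9,14)→(14,9,14)
−f: reduced (well bottom): (14,9,14) with a≤c, −a<b≤a
flip sign back: reduced form of f is (-14,-9,-14)
g is negative-definite; reduce −g:
−g: reduced (well bottom): (13,-5,14) with a≤c, −a<b≤a
flip sign back: reduced form of g is (-13,5,-14)
reduced forms (-14, -9, -14) vs (-13, 5, -14) ⇒ inequivalent

no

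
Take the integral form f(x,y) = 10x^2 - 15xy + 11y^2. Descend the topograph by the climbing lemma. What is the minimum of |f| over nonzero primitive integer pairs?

translate: b→5 (≡-15 mod 20), so (10,-15,11)→(10,5,6)
flip: (10,5,6)→(6,-5,10)
reduced (well bottom): (6,-5,10) with a≤c, −a<b≤a
well minimum = a = 6

6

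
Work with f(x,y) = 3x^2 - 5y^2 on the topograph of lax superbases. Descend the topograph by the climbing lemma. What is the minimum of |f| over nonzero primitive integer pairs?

descent: ρ → (-5,0,3)
descent: ρ → (3,6,-2)  [lands on river]
river: ρ → (-2,6,3)
closes: descent 2, river 2
min |a| on river = 2

2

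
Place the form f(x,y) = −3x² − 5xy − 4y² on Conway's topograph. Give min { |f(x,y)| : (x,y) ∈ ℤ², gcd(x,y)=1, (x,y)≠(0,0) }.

translate: b→-1 (≡5 mod 6), so (3,5,4)→(3,-1,2)
flip: (3,-1,2)→(2,1,3)
reduced (well bottom): (2,1,3) with a≤c, −a<b≤a
well minimum |f| = |-2| = 2 (negative-definite)

2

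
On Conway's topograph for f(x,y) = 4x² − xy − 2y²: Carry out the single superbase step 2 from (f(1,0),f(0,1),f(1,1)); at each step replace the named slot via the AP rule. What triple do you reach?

start (4,-2,1) = (f(1,0),f(0,1),f(1,1))
replace slot 2: 2·(4+1) − (-2) = 12 → (4,12,1)

4,12,1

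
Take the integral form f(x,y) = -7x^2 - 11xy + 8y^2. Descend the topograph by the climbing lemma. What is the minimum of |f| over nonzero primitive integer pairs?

descent: ρ → (8,11,-7)  [lands on river]
river: ρ → (-7,17,2)
river: ρ → (2,15,-15)
river: ρ → (-15,15,2)
river: ρ → (2,17,-7)
river: ρ → (-7,11,8)
river: ρ → (8,5,-10)
river: ρ → (-10,15,3)
river: ρ → (3,15,-10)
river: ρ → (-10,5,8)
closes: descent 1, river 10
min |a| on river = 2

2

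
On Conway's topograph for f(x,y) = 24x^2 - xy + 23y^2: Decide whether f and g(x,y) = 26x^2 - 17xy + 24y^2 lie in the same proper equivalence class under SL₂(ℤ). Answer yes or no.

D₁ = -2207, D₂ = -2207
f: flip: (24,-1,23)→(23,1,24)
f: reduced (well bottom): (23,1,24) with a≤c, −a<b≤a
g: flip: (26,-17,24)→(24,17,26)
g: reduced (well bottom): (24,17,26) with a≤c, −a<b≤a
reduced forms (23, 1, 24) vs (24, 17, 26) ⇒ inequivalent

no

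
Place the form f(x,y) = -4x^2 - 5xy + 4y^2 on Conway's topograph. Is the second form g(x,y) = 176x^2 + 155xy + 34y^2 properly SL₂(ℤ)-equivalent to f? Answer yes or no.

D₁ = 89, D₂ = 89
river cycle of f (length 14): (4, 5, -4), (-4, 3, 5), (5, 7, -2), (-2, 9, 1), (1, 9, -2), (-2, 7, 5), (5, 3, -4), (-4, 5, 4), (4, 3, -5), (-5, 7, 2), … (4 more)
river cycle of g (length 14): (2, 7, -5), (-5, 3, 4), (4, 5, -4), (-4, 3, 5), (5, 7, -2), (-2, 9, 1), (1, 9, -2), (-2, 7, 5), (5, 3, -4), (-4, 5, 4), … (4 more)
cycles coincide ⇒ equivalent

yes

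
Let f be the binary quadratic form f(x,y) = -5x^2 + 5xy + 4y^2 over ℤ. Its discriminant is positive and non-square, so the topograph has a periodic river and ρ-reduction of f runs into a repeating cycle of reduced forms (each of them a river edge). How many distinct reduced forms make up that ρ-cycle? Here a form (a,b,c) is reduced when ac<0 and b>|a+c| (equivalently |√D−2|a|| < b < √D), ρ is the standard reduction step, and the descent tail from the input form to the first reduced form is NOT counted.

D = 105, ⌊√D⌋ = 10
river: ρ → (4,3,-6)
river: ρ → (-6,9,1)
river: ρ → (1,9,-6)
river: ρ → (-6,3,4)
river: ρ → (4,5,-5)
river: ρ → (-5,5,4)
ρ-cycle length = 6 (tail of 0 descent steps not counted)

6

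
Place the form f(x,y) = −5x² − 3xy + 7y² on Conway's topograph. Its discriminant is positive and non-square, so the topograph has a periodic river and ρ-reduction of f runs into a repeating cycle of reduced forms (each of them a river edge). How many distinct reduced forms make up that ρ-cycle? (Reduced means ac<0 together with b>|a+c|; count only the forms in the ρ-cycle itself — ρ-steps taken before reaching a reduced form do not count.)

D = 149, ⌊√D⌋ = 12
descent: ρ → (7,3,-5)  [lands on river]
river: ρ → (-5,7,5)
river: ρ → (5,3,-7)
river: ρ → (-7,11,1)
river: ρ → (1,11,-7)
river: ρ → (-7,3,5)
river: ρ → (5,7,-5)
river: ρ → (-5,3,7)
river: ρ → (7,11,-1)
river: ρ → (-1,11,7)
ρ-cycle length = 10 (tail of 1 descent step not counted)

10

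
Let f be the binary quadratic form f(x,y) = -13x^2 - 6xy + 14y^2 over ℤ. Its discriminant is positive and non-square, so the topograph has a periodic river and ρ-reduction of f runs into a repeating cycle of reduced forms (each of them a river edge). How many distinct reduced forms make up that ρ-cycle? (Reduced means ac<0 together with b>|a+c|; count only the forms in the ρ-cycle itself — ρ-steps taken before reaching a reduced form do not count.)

D = 764, ⌊√D⌋ = 27
descent: ρ → (14,6,-13)  [lands on river]
river: ρ → (-13,20,7)
river: ρ → (7,22,-10)
river: ρ → (-10,18,11)
river: ρ → (11,26,-2)
river: ρ → (-2,26,11)
river: ρ → (11,18,-10)
river: ρ → (-10,22,7)
river: ρ → (7,20,-13)
river: ρ → (-13,6,14)
river: ρ → (14,22,-5)
river: ρ → (-5,18,22)
river: ρ → (22,26,-1)
river: ρ → (-1,26,22)
river: ρ → (22,18,-5)
river: ρ → (-5,22,14)
ρ-cycle length = 16 (tail of 1 descent step not counted)

16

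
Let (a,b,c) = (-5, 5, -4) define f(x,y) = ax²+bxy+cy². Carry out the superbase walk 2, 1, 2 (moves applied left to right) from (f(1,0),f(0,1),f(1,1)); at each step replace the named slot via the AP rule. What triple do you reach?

start (-5,-4,-4) = (f(1,0),f(0,1),f(1,1))
replace slot 2: 2·((-5)+(-4)) − (-4) = -14 → (-5,-14,-4)
replace slot 1: 2·((-14)+(-4)) − (-5) = -31 → (-31,-14,-4)
replace slot 2: 2·((-31)+(-4)) − (-14) = -56 → (-31,-56,-4)

-31,-56,-4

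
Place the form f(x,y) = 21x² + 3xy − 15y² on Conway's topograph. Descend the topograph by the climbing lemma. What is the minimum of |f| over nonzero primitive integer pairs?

descent: ρ → (-15,27,9)  [lands on river]
river: ρ → (9,27,-15)
river: ρ → (-15,33,3)
river: ρ → (3,33,-15)
closes: descent 1, river 4
min |a| on river = 3

3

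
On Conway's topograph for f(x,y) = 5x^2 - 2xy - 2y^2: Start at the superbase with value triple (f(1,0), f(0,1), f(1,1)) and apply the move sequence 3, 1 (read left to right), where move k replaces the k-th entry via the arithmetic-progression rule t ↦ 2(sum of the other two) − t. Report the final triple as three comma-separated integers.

start (5,-2,1) = (f(1,0),f(0,1),f(1,1))
replace slot 3: 2·(5+(-2)) − 1 = 5 → (5,-2,5)
replace slot 1: 2·((-2)+5) − 5 = 1 → (1,-2,5)

1,-2,5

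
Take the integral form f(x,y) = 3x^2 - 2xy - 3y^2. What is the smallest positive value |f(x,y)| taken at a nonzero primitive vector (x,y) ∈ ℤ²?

descent: ρ → (-3,2,3)  [lands on river]
river: ρ → (3,4,-2)
river: ρ → (-2,4,3)
river: ρ → (3,2,-3)
river: ρ → (-3,4,2)
river: ρ → (2,4,-3)
closes: descent 1, river 6
min |a| on river = 2

2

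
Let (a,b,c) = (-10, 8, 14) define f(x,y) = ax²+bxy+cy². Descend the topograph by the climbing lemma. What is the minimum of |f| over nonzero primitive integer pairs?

river: ρ → (14,20,-4)
river: ρ → (-4,20,14)
river: ρ → (14,8,-10)
river: ρ → (-10,12,12)
river: ρ → (12,12,-10)
river: ρ → (-10,8,14)
closes: descent 0, river 6
min |a| on river = 4

4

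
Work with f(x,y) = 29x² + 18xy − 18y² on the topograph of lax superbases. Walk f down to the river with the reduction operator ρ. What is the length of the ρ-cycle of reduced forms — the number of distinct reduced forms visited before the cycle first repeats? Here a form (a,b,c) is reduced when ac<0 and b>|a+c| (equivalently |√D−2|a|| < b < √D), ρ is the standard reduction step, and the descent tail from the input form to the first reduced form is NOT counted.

D = 2412, ⌊√D⌋ = 49
river: ρ → (-18,18,29)
river: ρ → (29,40,-7)
river: ρ → (-7,44,17)
river: ρ → (17,24,-27)
river: ρ → (-27,30,14)
river: ρ → (14,26,-31)
river: ρ → (-31,36,9)
river: ρ → (9,36,-31)
river: ρ → (-31,26,14)
river: ρ → (14,30,-27)
river: ρ → (-27,24,17)
river: ρ → (17,44,-7)
river: ρ → (-7,40,29)
river: ρ → (29,18,-18)
ρ-cycle length = 14 (tail of 0 descent steps not counted)

14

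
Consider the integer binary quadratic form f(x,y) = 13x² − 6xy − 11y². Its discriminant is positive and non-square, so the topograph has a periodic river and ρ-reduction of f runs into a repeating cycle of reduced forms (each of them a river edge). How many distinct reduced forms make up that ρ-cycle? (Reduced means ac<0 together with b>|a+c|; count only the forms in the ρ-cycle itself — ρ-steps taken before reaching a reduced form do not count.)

D = 608, ⌊√D⌋ = 24
descent: ρ → (-11,6,13)  [lands on river]
river: ρ → (13,20,-4)
river: ρ → (-4,20,13)
river: ρ → (13,6,-11)
river: ρ → (-11,16,8)
river: ρ → (8,16,-11)
ρ-cycle length = 6 (tail of 1 descent step not counted)

6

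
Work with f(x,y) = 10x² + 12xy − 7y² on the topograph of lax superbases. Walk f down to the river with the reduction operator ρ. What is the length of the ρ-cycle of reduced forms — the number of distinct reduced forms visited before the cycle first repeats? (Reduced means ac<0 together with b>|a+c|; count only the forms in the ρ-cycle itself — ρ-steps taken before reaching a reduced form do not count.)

D = 424, ⌊√D⌋ = 20
river: ρ → (-7,16,6)
river: ρ → (6,20,-1)
river: ρ → (-1,20,6)
river: ρ → (6,16,-7)
river: ρ → (-7,12,10)
river: ρ → (10,8,-9)
river: ρ → (-9,10,9)
river: ρ → (9,8,-10)
river: ρ → (-10,12,7)
river: ρ → (7,16,-6)
river: ρ → (-6,20,1)
river: ρ → (1,20,-6)
river: ρ → (-6,16,7)
river: ρ → (7,12,-10)
river: ρ → (-10,8,9)
river: ρ → (9,10,-9)
river: ρ → (-9,8,10)
river: ρ → (10,12,-7)
ρ-cycle length = 18 (tail of 0 descent steps not counted)

18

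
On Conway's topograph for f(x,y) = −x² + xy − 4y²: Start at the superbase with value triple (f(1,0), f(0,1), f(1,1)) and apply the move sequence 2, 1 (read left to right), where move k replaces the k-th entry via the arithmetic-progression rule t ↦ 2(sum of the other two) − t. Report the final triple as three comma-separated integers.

start (-1,-4,-4) = (f(1,0),f(0,1),f(1,1))
replace slot 2: 2·((-1)+(-4)) − (-4) = -6 → (-1,-6,-4)
replace slot 1: 2·((-6)+(-4)) − (-1) = -19 → (-19,-6,-4)

-19,-6,-4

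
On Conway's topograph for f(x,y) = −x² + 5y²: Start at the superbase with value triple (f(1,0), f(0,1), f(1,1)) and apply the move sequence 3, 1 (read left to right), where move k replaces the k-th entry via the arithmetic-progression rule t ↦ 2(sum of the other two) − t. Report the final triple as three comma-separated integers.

start (-1,5,4) = (f(1,0),f(0,1),f(1,1))
replace slot 3: 2·((-1)+5) − 4 = 4 → (-1,5,4)
replace slot 1: 2·(5+4) − (-1) = 19 → (19,5,4)

19,5,4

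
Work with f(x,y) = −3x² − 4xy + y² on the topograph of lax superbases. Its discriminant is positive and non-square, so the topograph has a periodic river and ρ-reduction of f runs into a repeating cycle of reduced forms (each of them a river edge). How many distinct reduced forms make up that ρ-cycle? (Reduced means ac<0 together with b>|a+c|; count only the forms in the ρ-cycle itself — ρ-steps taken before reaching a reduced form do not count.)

D = 28, ⌊√D⌋ = 5
descent: ρ → (1,4,-3)  [lands on river]
river: ρ → (-3,2,2)
river: ρ → (2,2,-3)
river: ρ → (-3,4,1)
ρ-cycle length = 4 (tail of 1 descent step not counted)

4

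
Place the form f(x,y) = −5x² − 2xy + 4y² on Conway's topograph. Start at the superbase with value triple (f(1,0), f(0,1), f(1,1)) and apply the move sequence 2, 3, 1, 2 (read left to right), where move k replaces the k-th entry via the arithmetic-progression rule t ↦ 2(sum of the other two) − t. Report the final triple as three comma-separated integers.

start (-5,4,-3) = (f(1,0),f(0,1),f(1,1))
replace slot 2: 2·((-5)+(-3)) − 4 = -20 → (-5,-20,-3)
replace slot 3: 2·((-5)+(-20)) − (-3) = -47 → (-5,-20,-47)
replace slot 1: 2·((-20)+(-47)) − (-5) = -129 → (-129,-20,-47)
replace slot 2: 2·((-129)+(-47)) − (-20) = -332 → (-129,-332,-47)

-129,-332,-47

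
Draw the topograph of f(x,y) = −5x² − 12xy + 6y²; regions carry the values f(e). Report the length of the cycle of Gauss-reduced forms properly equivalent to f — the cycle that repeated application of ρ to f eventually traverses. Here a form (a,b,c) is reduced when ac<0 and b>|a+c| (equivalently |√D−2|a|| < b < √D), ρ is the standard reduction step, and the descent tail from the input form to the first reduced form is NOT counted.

D = 264, ⌊√D⌋ = 16
descent: ρ → (6,12,-5)  [lands on river]
river: ρ → (-5,8,10)
river: ρ → (10,12,-3)
river: ρ → (-3,12,10)
river: ρ → (10,8,-5)
river: ρ → (-5,12,6)
ρ-cycle length = 6 (tail of 1 descent step not counted)

6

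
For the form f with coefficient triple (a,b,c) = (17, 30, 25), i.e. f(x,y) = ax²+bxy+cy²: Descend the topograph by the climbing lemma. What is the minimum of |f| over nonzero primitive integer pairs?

translate: b→-4 (≡30 mod 34), so (17,30,25)→(17,-4,12)
flip: (17,-4,12)→(12,4,17)
reduced (well bottom): (12,4,17) with a≤c, −a<b≤a
well minimum = a = 12

12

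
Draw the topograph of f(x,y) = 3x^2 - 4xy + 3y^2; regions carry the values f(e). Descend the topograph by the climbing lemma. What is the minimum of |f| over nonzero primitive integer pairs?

translate: b→2 (≡-4 mod 6), so (3,-4,3)→(3,2,2)
flip: (3,2,2)→(2,-2,3)
translate: b→2 (≡-2 mod 4), so (2,-2,3)→(2,2,3)
reduced (well bottom): (2,2,3) with a≤c, −a<b≤a
well minimum = a = 2

2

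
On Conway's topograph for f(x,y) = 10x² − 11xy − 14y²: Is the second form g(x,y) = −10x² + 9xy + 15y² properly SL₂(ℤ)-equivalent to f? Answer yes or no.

D₁ = 681, D₂ = 681
river cycle of f (length 32): (-14, 11, 10), (10, 9, -15), (-15, 21, 4), (4, 19, -20), (-20, 21, 3), (3, 21, -20), (-20, 19, 4), (4, 21, -15), (-15, 9, 10), (10, 11, -14), … (22 more)
river cycle of g (length 32): (15, 21, -4), (-4, 19, 20), (20, 21, -3), (-3, 21, 20), (20, 19, -4), (-4, 21, 15), (15, 9, -10), (-10, 11, 14), (14, 17, -7), (-7, 25, 2), … (22 more)
cycles differ ⇒ inequivalent

no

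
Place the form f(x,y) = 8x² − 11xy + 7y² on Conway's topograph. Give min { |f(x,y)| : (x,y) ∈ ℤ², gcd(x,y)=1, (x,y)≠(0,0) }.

translate: b→5 (≡-11 mod 16), so (8,-11,7)→(8,5,4)
flip: (8,5,4)→(4,-5,8)
translate: b→3 (≡-5 mod 8), so (4,-5,8)→(4,3,7)
reduced (well bottom): (4,3,7) with a≤c, −a<b≤a
well minimum = a = 4

4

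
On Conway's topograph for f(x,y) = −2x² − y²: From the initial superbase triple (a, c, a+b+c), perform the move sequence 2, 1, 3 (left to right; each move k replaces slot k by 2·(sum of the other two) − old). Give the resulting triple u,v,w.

start (-2,-1,-3) = (f(1,0),f(0,1),f(1,1))
replace slot 2: 2·((-2)+(-3)) − (-1) = -9 → (-2,-9,-3)
replace slot 1: 2·((-9)+(-3)) − (-2) = -22 → (-22,-9,-3)
replace slot 3: 2·((-22)+(-9)) − (-3) = -59 → (-22,-9,-59)

-22,-9,-59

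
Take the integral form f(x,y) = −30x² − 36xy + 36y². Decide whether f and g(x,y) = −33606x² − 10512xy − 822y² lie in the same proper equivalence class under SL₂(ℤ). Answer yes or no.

D₁ = 5616, D₂ = 5616
river cycle of f (length 6): (36, 36, -30), (-30, 24, 42), (42, 60, -12), (-12, 60, 42), (42, 24, -30), (-30, 36, 36)
river cycle of g (length 6): (-12, 60, 42), (42, 24, -30), (-30, 36, 36), (36, 36, -30), (-30, 24, 42), (42, 60, -12)
cycles coincide ⇒ equivalent

yes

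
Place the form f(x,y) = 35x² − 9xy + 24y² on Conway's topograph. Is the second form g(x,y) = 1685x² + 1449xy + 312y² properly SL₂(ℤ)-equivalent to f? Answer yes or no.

D₁ = -3279, D₂ = -3279
f: flip: (35,-9,24)→(24,9,35)
f: reduced (well bottom): (24,9,35) with a≤c, −a<b≤a
g: flip: (1685,1449,312)→(312,-1449,1685)
g: translate: b→-201 (≡-1449 mod 624), so (312,-1449,1685)→(312,-201,35)
g: flip: (312,-201,35)→(35,201,312)
g: translate: b→-9 (≡201 mod 70), so (35,201,312)→(35,-9,24)
g: flip: (35,-9,24)→(24,9,35)
g: reduced (well bottom): (24,9,35) with a≤c, −a<b≤a
reduced forms (24, 9, 35) vs (24, 9, 35) ⇒ equivalent

yes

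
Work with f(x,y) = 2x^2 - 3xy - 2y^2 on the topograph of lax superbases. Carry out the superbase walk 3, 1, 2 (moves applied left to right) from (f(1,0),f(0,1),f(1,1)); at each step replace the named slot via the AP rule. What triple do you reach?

start (2,-2,-3) = (f(1,0),f(0,1),f(1,1))
replace slot 3: 2·(2+(-2)) − (-3) = 3 → (2,-2,3)
replace slot 1: 2·((-2)+3) − 2 = 0 → (0,-2,3)
replace slot 2: 2·(0+3) − (-2) = 8 → (0,8,3)

0,8,3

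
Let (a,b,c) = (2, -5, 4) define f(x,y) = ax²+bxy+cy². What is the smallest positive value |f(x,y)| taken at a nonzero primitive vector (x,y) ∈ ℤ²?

translate: b→-1 (≡-5 mod 4), so (2,-5,4)→(2,-1,1)
flip: (2,-1,1)→(1,1,2)
reduced (well bottom): (1,1,2) with a≤c, −a<b≤a
well minimum = a = 1

1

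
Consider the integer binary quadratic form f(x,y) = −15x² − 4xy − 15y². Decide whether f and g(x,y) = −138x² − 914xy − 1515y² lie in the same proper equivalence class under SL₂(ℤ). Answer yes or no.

D₁ = -884, D₂ = -884
f is negative-definite; reduce −f:
−f: reduced (well bottom): (15,4,15) with a≤c, −a<b≤a
flip sign back: reduced form of f is (-15,-4,-15)
g is negative-definite; reduce −g:
−g: translate: b→86 (≡914 mod 276), so (138,914,1515)→(138,86,15)
−g: flip: (138,86,15)→(15,-86,138)
−g: translate: b→4 (≡-86 mod 30), so (15,-86,138)→(15,4,15)
−g: reduced (well bottom): (15,4,15) with a≤c, −a<b≤a
flip sign back: reduced form of g is (-15,-4,-15)
reduced forms (-15, -4, -15) vs (-15, -4, -15) ⇒ equivalent

yes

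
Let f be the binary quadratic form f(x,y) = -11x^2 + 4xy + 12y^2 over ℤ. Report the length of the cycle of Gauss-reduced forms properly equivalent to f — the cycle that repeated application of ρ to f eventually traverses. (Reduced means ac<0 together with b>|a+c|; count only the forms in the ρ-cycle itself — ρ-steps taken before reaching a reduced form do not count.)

D = 544, ⌊√D⌋ = 23
river: ρ → (12,20,-3)
river: ρ → (-3,22,5)
river: ρ → (5,18,-11)
river: ρ → (-11,4,12)
ρ-cycle length = 4 (tail of 0 descent steps not counted)

4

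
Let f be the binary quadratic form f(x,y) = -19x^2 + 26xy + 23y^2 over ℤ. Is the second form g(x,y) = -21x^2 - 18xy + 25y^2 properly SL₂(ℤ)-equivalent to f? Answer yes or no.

D₁ = 2424, D₂ = 2424
river cycle of f (length 20): (23, 20, -22), (-22, 24, 21), (21, 18, -25), (-25, 32, 14), (14, 24, -33), (-33, 42, 5), (5, 48, -6), (-6, 48, 5), (5, 42, -33), (-33, 24, 14), … (10 more)
river cycle of g (length 20): (25, 18, -21), (-21, 24, 22), (22, 20, -23), (-23, 26, 19), (19, 12, -30), (-30, 48, 1), (1, 48, -30), (-30, 12, 19), (19, 26, -23), (-23, 20, 22), … (10 more)
cycles differ ⇒ inequivalent

no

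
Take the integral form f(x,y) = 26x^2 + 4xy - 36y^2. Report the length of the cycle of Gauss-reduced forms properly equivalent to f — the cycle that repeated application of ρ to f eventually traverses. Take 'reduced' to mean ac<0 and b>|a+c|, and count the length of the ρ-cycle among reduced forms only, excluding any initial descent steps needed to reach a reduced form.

D = 3760, ⌊√D⌋ = 61
descent: ρ → (-36,-4,26)
descent: ρ → (26,56,-6)  [lands on river]
river: ρ → (-6,52,44)
river: ρ → (44,36,-14)
river: ρ → (-14,48,26)
ρ-cycle length = 4 (tail of 2 descent steps not counted)

4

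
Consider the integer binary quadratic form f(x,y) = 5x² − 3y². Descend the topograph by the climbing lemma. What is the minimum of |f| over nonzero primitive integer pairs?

descent: ρ → (-3,6,2)  [lands on river]
river: ρ → (2,6,-3)
closes: descent 1, river 2
min |a| on river = 2

2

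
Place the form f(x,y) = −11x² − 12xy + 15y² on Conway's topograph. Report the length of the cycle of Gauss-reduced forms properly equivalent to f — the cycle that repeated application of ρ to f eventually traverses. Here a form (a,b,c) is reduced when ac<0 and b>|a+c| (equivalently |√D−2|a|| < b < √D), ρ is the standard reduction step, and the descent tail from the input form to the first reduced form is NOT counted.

D = 804, ⌊√D⌋ = 28
descent: ρ → (15,12,-11)  [lands on river]
river: ρ → (-11,10,16)
river: ρ → (16,22,-5)
river: ρ → (-5,28,1)
river: ρ → (1,28,-5)
river: ρ → (-5,22,16)
river: ρ → (16,10,-11)
river: ρ → (-11,12,15)
river: ρ → (15,18,-8)
river: ρ → (-8,14,19)
river: ρ → (19,24,-3)
river: ρ → (-3,24,19)
river: ρ → (19,14,-8)
river: ρ → (-8,18,15)
ρ-cycle length = 14 (tail of 1 descent step not counted)

14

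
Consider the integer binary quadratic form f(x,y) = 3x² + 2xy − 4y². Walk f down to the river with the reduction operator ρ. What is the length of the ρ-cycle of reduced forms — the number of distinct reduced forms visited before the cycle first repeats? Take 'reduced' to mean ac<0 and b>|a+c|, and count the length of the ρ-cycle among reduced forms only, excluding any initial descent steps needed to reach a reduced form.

D = 52, ⌊√D⌋ = 7
river: ρ → (-4,6,1)
river: ρ → (1,6,-4)
river: ρ → (-4,2,3)
river: ρ → (3,4,-3)
river: ρ → (-3,2,4)
river: ρ → (4,6,-1)
river: ρ → (-1,6,4)
river: ρ → (4,2,-3)
river: ρ → (-3,4,3)
river: ρ → (3,2,-4)
ρ-cycle length = 10 (tail of 0 descent steps not counted)

10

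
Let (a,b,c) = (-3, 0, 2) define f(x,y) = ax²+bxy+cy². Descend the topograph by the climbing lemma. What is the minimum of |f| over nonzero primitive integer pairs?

descent: ρ → (2,4,-1)  [lands on river]
river: ρ → (-1,4,2)
closes: descent 1, river 2
min |a| on river = 1

1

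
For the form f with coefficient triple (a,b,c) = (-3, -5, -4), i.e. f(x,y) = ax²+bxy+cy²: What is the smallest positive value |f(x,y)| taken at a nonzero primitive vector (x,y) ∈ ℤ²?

translate: b→-1 (≡5 mod 6), so (3,5,4)→(3,-1,2)
flip: (3,-1,2)→(2,1,3)
reduced (well bottom): (2,1,3) with a≤c, −a<b≤a
well minimum |f| = |-2| = 2 (negative-definite)

2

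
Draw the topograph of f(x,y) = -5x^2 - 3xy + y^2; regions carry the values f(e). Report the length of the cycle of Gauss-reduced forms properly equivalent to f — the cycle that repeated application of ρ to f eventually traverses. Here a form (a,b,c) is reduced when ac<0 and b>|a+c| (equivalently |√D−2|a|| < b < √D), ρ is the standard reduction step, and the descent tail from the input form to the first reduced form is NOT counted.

D = 29, ⌊√D⌋ = 5
descent: ρ → (1,5,-1)  [lands on river]
river: ρ → (-1,5,1)
ρ-cycle length = 2 (tail of 1 descent step not counted)

2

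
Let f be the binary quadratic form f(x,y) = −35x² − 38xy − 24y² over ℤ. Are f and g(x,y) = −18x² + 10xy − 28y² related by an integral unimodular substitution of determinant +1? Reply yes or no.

D₁ = -1916, D₂ = -1916
f is negative-definite; reduce −f:
−f: translate: b→-32 (≡38 mod 70), so (35,38,24)→(35,-32,21)
−f: flip: (35,-32,21)→(21,32,35)
−f: translate: b→-10 (≡32 mod 42), so (21,32,35)→(21,-10,24)
−f: reduced (well bottom): (21,-10,24) with a≤c, −a<b≤a
flip sign back: reduced form of f is (-21,10,-24)
g is negative-definite; reduce −g:
−g: reduced (well bottom): (18,-10,28) with a≤c, −a<b≤a
flip sign back: reduced form of g is (-18,10,-28)
reduced forms (-21, 10, -24) vs (-18, 10, -28) ⇒ inequivalent

no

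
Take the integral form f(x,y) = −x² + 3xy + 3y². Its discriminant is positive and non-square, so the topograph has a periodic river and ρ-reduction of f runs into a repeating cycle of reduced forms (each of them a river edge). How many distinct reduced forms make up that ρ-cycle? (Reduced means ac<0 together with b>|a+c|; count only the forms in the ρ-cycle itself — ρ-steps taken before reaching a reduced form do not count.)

D = 21, ⌊√D⌋ = 4
river: ρ → (3,3,-1)
river: ρ → (-1,3,3)
ρ-cycle length = 2 (tail of 0 descent steps not counted)

2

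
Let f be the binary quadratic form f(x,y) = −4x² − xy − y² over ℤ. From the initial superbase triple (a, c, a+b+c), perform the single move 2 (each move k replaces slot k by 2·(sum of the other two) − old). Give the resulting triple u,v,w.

start (-4,-1,-6) = (f(1,0),f(0,1),f(1,1))
replace slot 2: 2·((-4)+(-6)) − (-1) = -19 → (-4,-19,-6)

-4,-19,-6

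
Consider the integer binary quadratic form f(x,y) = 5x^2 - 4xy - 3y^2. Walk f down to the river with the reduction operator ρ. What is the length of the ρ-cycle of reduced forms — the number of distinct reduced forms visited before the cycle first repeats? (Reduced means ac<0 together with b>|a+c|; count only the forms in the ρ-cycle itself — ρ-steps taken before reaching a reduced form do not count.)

D = 76, ⌊√D⌋ = 8
descent: ρ → (-3,4,5)  [lands on river]
river: ρ → (5,6,-2)
river: ρ → (-2,6,5)
river: ρ → (5,4,-3)
river: ρ → (-3,8,1)
river: ρ → (1,8,-3)
ρ-cycle length = 6 (tail of 1 descent step not counted)

6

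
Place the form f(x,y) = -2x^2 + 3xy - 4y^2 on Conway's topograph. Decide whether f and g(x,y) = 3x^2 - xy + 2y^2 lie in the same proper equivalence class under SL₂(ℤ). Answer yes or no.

D₁ = -23, D₂ = -23
f is negative-definite; reduce −f:
−f: translate: b→1 (≡-3 mod 4), so (2,-3,4)→(2,1,3)
−f: reduced (well bottom): (2,1,3) with a≤c, −a<b≤a
flip sign back: reduced form of f is (-2,-1,-3)
g: flip: (3,-1,2)→(2,1,3)
g: reduced (well bottom): (2,1,3) with a≤c, −a<b≤a
reduced forms (-2, -1, -3) vs (2, 1, 3) ⇒ inequivalent

no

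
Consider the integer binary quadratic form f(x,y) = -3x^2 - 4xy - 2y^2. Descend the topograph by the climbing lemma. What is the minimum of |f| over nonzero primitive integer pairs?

translate: b→-2 (≡4 mod 6), so (3,4,2)→(3,-2,1)
flip: (3,-2,1)→(1,2,3)
translate: b→0 (≡2 mod 2), so (1,2,3)→(1,0,2)
reduced (well bottom): (1,0,2) with a≤c, −a<b≤a
well minimum |f| = |-1| = 1 (negative-definite)

1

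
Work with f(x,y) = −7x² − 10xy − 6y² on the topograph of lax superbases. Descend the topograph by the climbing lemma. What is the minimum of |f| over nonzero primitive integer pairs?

translate: b→-4 (≡10 mod 14), so (7,10,6)→(7,-4,3)
flip: (7,-4,3)→(3,4,7)
translate: b→-2 (≡4 mod 6), so (3,4,7)→(3,-2,6)
reduced (well bottom): (3,-2,6) with a≤c, −a<b≤a
well minimum |f| = |-3| = 3 (negative-definite)

3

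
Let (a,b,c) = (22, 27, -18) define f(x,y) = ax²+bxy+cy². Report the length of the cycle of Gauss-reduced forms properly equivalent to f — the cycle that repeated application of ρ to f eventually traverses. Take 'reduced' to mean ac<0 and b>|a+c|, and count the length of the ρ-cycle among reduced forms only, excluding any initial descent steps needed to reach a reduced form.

D = 2313, ⌊√D⌋ = 48
river: ρ → (-18,45,4)
river: ρ → (4,43,-29)
river: ρ → (-29,15,18)
river: ρ → (18,21,-26)
river: ρ → (-26,31,13)
river: ρ → (13,47,-2)
river: ρ → (-2,45,36)
river: ρ → (36,27,-11)
river: ρ → (-11,39,18)
river: ρ → (18,33,-17)
river: ρ → (-17,35,16)
river: ρ → (16,29,-23)
river: ρ → (-23,17,22)
river: ρ → (22,27,-18)
ρ-cycle length = 14 (tail of 0 descent steps not counted)

14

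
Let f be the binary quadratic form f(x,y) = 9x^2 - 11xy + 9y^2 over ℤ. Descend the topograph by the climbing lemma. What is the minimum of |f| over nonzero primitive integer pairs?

translate: b→7 (≡-11 mod 18), so (9,-11,9)→(9,7,7)
flip: (9,7,7)→(7,-7,9)
translate: b→7 (≡-7 mod 14), so (7,-7,9)→(7,7,9)
reduced (well bottom): (7,7,9) with a≤c, −a<b≤a
well minimum = a = 7

7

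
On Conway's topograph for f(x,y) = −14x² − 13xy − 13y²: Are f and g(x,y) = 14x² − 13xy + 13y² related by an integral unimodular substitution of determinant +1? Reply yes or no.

D₁ = -559, D₂ = -559
f is negative-definite; reduce −f:
−f: flip: (14,13,13)→(13,-13,14)
−f: translate: b→13 (≡-13 mod 26), so (13,-13,14)→(13,13,14)
−f: reduced (well bottom): (13,13,14) with a≤c, −a<b≤a
flip sign back: reduced form of f is (-13,-13,-14)
g: flip: (14,-13,13)→(13,13,14)
g: reduced (well bottom): (13,13,14) with a≤c, −a<b≤a
reduced forms (-13, -13, -14) vs (13, 13, 14) ⇒ inequivalent

no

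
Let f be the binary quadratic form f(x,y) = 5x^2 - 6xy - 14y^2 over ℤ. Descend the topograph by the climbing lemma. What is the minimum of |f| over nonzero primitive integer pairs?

descent: ρ → (-14,6,5)
descent: ρ → (5,14,-6)  [lands on river]
river: ρ → (-6,10,9)
river: ρ → (9,8,-7)
river: ρ → (-7,6,10)
river: ρ → (10,14,-3)
river: ρ → (-3,16,5)
closes: descent 2, river 6
min |a| on river = 3

3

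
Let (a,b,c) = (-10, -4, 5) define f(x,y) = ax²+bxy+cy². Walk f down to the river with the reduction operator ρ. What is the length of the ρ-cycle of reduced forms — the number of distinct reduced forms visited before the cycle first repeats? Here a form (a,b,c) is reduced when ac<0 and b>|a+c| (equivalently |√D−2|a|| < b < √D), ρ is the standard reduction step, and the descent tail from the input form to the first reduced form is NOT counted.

D = 216, ⌊√D⌋ = 14
descent: ρ → (5,14,-1)  [lands on river]
river: ρ → (-1,14,5)
river: ρ → (5,6,-9)
river: ρ → (-9,12,2)
river: ρ → (2,12,-9)
river: ρ → (-9,6,5)
ρ-cycle length = 6 (tail of 1 descent step not counted)

6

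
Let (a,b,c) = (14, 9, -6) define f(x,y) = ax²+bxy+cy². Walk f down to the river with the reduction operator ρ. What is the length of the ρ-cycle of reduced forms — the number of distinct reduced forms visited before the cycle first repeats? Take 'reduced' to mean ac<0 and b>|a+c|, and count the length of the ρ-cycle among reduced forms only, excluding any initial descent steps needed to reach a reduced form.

D = 417, ⌊√D⌋ = 20
river: ρ → (-6,15,8)
river: ρ → (8,17,-4)
river: ρ → (-4,15,12)
river: ρ → (12,9,-7)
river: ρ → (-7,19,2)
river: ρ → (2,17,-16)
river: ρ → (-16,15,3)
river: ρ → (3,15,-16)
river: ρ → (-16,17,2)
river: ρ → (2,19,-7)
river: ρ → (-7,9,12)
river: ρ → (12,15,-4)
river: ρ → (-4,17,8)
river: ρ → (8,15,-6)
river: ρ → (-6,9,14)
river: ρ → (14,19,-1)
river: ρ → (-1,19,14)
river: ρ → (14,9,-6)
ρ-cycle length = 18 (tail of 0 descent steps not counted)

18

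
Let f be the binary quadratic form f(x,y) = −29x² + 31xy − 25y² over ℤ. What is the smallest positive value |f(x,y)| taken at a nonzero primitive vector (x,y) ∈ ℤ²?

translate: b→27 (≡-31 mod 58), so (29,-31,25)→(29,27,23)
flip: (29,27,23)→(23,-27,29)
translate: b→19 (≡-27 mod 46), so (23,-27,29)→(23,19,25)
reduced (well bottom): (23,19,25) with a≤c, −a<b≤a
well minimum |f| = |-23| = 23 (negative-definite)

23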